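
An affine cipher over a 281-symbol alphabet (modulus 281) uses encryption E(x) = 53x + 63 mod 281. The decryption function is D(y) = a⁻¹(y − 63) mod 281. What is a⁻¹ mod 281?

228

gcd(281, 53) by repeated division:
281 = 5×53 + 16
53 = 3×16 + 5
16 = 3×5 + 1
5 = 5×1 + 0
gcd = 1, so the inverse exists. Back-substitute:
1 = 16 − 3·5
1 = −3·53 + 10·16
1 = 10·281 − 53·53
Hence 53⁻¹ ≡ -53 ≡ 228 (mod 281).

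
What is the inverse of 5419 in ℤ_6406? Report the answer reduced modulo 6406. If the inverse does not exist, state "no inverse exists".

5731

Extended Euclidean algorithm:
6406 = 1*5419 + 987
5419 = 5*987 + 484
987 = 2*484 + 19
484 = 25*19 + 9
19 = 2*9 + 1
9 = 9*1 + 0
gcd = 1, so the inverse exists. Back-substitute:
1 = 19 − 2·9
1 = −2·484 + 51·19
1 = 51·987 − 104·484
1 = −104·5419 + 571·987
1 = 571·6406 − 675·5419
Thus 5419·(-675) ≡ 1 (mod 6406); reducing, -675 mod 6406 = 5731.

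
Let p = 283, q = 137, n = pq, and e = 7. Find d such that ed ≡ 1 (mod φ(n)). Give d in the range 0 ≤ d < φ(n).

φ(n) = (p−1)(q−1) = 282·136 = 38352.
Need d with 7·d ≡ 1 (mod 38352). Apply the extended Euclidean algorithm:
38352 = 5478·7 + 6
7 = 1·6 + 1
6 = 6·1 + 0
Back-substitute:
1 = 7 − 6
1 = −38352 + 5479·7
So 7·5479 ≡ 1 (mod 38352), hence d = 5479.

5479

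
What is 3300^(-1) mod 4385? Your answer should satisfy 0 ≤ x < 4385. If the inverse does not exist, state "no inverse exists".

no inverse exists

Compute gcd(3300, 4385):
4385 = 1×3300 + 1085
3300 = 3×1085 + 45
1085 = 24×45 + 5
45 = 9×5 + 0
The gcd is 5, not 1, hence no inverse exists.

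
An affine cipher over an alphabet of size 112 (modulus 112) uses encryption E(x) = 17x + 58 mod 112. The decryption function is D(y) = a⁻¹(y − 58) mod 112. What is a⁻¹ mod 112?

33

gcd(112, 17) by repeated division:
112 = 6*17 + 10
17 = 1*10 + 7
10 = 1*7 + 3
7 = 2*3 + 1
3 = 3*1 + 0
gcd = 1, so the inverse exists. Back-substitute:
1 = 7 − 2·3
1 = −2·10 + 3·7
1 = 3·17 − 5·10
1 = −5·112 + 33·17
So 17·33 ≡ 1 (mod 112).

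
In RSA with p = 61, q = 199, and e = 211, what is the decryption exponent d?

φ(n) = (p−1)(q−1) = 60·198 = 11880.
Need d with 211·d ≡ 1 (mod 11880). Apply the extended Euclidean algorithm:
11880 = 56×211 + 64
211 = 3×64 + 19
64 = 3×19 + 7
19 = 2×7 + 5
7 = 1×5 + 2
5 = 2×2 + 1
2 = 2×1 + 0
Back-substitute:
1 = 5 − 2·2
1 = −2·7 + 3·5
1 = 3·19 − 8·7
1 = −8·64 + 27·19
1 = 27·211 − 89·64
1 = −89·11880 + 5011·211
So 211·5011 ≡ 1 (mod 11880), hence d = 5011.

5011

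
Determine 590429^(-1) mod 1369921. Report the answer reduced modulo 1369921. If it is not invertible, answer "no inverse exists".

no inverse exists

Euclidean algorithm on 1369921, 590429:
1369921 = 2×590429 + 189063
590429 = 3×189063 + 23240
189063 = 8×23240 + 3143
23240 = 7×3143 + 1239
3143 = 2×1239 + 665
1239 = 1×665 + 574
665 = 1×574 + 91
574 = 6×91 + 28
91 = 3×28 + 7
28 = 4×7 + 0
gcd(590429, 1369921) = 7 ≠ 1, so 590429 has no multiplicative inverse modulo 1369921.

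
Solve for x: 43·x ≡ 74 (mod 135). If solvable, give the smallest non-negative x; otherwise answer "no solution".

First find gcd(43, 135):
135 = 3×43 + 6
43 = 7×6 + 1
6 = 6×1 + 0
gcd = 1, so a unique solution mod 135 exists.
Back-substitute for the Bézout coefficients:
1 = 43 − 7·6
1 = −7·135 + 22·43
So 43·(22) ≡ 1 (mod 135), giving 43⁻¹ ≡ 22.
x ≡ 43⁻¹·74 ≡ 22·74 ≡ 8 (mod 135).

8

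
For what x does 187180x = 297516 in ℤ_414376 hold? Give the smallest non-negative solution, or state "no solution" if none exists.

23067

First find gcd(187180, 414376):
414376 = 2·187180 + 40016
187180 = 4·40016 + 27116
40016 = 1·27116 + 12900
27116 = 2·12900 + 1316
12900 = 9·1316 + 1056
1316 = 1·1056 + 260
1056 = 4·260 + 16
260 = 16·16 + 4
16 = 4·4 + 0
gcd = 4 and 4 | 297516, so solutions exist. Divide through by 4: 46795x ≡ 74379 (mod 103594).
Now find 46795⁻¹ mod 103594:
103594 = 2*46795 + 10004
46795 = 4*10004 + 6779
10004 = 1*6779 + 3225
6779 = 2*3225 + 329
3225 = 9*329 + 264
329 = 1*264 + 65
264 = 4*65 + 4
65 = 16*4 + 1
4 = 4*1 + 0
Back-substitute:
1 = 65 − 16·4
1 = −16·264 + 65·65
1 = 65·329 − 81·264
1 = −81·3225 + 794·329
1 = 794·6779 − 1669·3225
1 = −1669·10004 + 2463·6779
1 = 2463·46795 − 11521·10004
1 = −11521·103594 + 25505·46795
So 46795⁻¹ ≡ 25505 (mod 103594).
Then x ≡ 25505·74379 ≡ 23067 (mod 103594); the smallest non-negative solution is x = 23067.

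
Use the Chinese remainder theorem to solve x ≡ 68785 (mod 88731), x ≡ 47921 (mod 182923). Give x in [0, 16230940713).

15155767240

Write x = 68785 + 88731·k. Then 88731·k ≡ 47921 − 68785 ≡ 162059 (mod 182923).
Need 88731⁻¹ mod 182923. Extended Euclid on (182923, 88731):
182923 = 2*88731 + 5461
88731 = 16*5461 + 1355
5461 = 4*1355 + 41
1355 = 33*41 + 2
41 = 20*2 + 1
2 = 2*1 + 0
Back-substitute:
1 = 41 − 20·2
1 = −20·1355 + 661·41
1 = 661·5461 − 2664·1355
1 = −2664·88731 + 43285·5461
1 = 43285·182923 − 89234·88731
88731⁻¹ ≡ 93689 (mod 182923), so k ≡ 93689·162059 ≡ 170805 (mod 182923).
x = 68785 + 88731·170805 = 15155767240.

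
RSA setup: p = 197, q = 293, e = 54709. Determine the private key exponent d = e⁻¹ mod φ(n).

34253

φ(n) = (p−1)(q−1) = 196·292 = 57232.
Need d with 54709·d ≡ 1 (mod 57232). Apply the extended Euclidean algorithm:
57232 = 1*54709 + 2523
54709 = 21*2523 + 1726
2523 = 1*1726 + 797
1726 = 2*797 + 132
797 = 6*132 + 5
132 = 26*5 + 2
5 = 2*2 + 1
2 = 2*1 + 0
Back-substitute:
1 = 5 − 2·2
1 = −2·132 + 53·5
1 = 53·797 − 320·132
1 = −320·1726 + 693·797
1 = 693·2523 − 1013·1726
1 = −1013·54709 + 21966·2523
1 = 21966·57232 − 22979·54709
So 54709·(-22979) ≡ 1 (mod 57232), hence d ≡ -22979 ≡ 34253 (mod 57232).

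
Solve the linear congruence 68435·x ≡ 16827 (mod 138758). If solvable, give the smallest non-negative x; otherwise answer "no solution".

37097

First find gcd(68435, 138758):
138758 = 2×68435 + 1888
68435 = 36×1888 + 467
1888 = 4×467 + 20
467 = 23×20 + 7
20 = 2×7 + 6
7 = 1×6 + 1
6 = 6×1 + 0
gcd = 1, so a unique solution mod 138758 exists.
Back-substitute for the Bézout coefficients:
1 = 7 − 6
1 = −20 + 3·7
1 = 3·467 − 70·20
1 = −70·1888 + 283·467
1 = 283·68435 − 10258·1888
1 = −10258·138758 + 20799·68435
So 68435·(20799) ≡ 1 (mod 138758), giving 68435⁻¹ ≡ 20799.
x ≡ 68435⁻¹·16827 ≡ 20799·16827 ≡ 37097 (mod 138758).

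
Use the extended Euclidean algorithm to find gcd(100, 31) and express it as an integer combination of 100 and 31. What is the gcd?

1

Repeated division:
100 = 3×31 + 7
31 = 4×7 + 3
7 = 2×3 + 1
3 = 3×1 + 0
gcd(100, 31) = 1.
Express as a combination:
1 = 7 − 2·3
1 = −2·31 + 9·7
1 = 9·100 − 29·31
So 1 = (9)·100 + (-29)·31.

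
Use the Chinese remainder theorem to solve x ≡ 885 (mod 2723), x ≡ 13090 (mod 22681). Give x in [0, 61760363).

Write x = 885 + 2723·k. Then 2723·k ≡ 13090 − 885 ≡ 12205 (mod 22681).
Need 2723⁻¹ mod 22681. Extended Euclid on (22681, 2723):
22681 = 8×2723 + 897
2723 = 3×897 + 32
897 = 28×32 + 1
32 = 32×1 + 0
Back-substitute:
1 = 897 − 28·32
1 = −28·2723 + 85·897
1 = 85·22681 − 708·2723
2723⁻¹ ≡ 21973 (mod 22681), so k ≡ 21973·12205 ≡ 321 (mod 22681).
x = 885 + 2723·321 = 874968.

874968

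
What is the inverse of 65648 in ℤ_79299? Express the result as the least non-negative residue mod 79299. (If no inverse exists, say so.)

Compute gcd(65648, 79299):
79299 = 1·65648 + 13651
65648 = 4·13651 + 11044
13651 = 1·11044 + 2607
11044 = 4·2607 + 616
2607 = 4·616 + 143
616 = 4·143 + 44
143 = 3·44 + 11
44 = 4·11 + 0
Since gcd = 11 > 1, 65648 is not a unit mod 79299.

no inverse exists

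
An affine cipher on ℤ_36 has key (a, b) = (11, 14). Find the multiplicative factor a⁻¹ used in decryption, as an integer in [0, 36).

gcd(36, 11) by repeated division:
36 = 3·11 + 3
11 = 3·3 + 2
3 = 1·2 + 1
2 = 2·1 + 0
Since gcd(11, 36) = 1, back-substitute to write 1 as a combination:
1 = 3 − 2
1 = −11 + 4·3
1 = 4·36 − 13·11
Thus 11·(-13) ≡ 1 (mod 36); reducing, -13 mod 36 = 23.

23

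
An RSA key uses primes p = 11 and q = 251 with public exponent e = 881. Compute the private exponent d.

φ(n) = (p−1)(q−1) = 10·250 = 2500.
Need d with 881·d ≡ 1 (mod 2500). Apply the extended Euclidean algorithm:
2500 = 2·881 + 738
881 = 1·738 + 143
738 = 5·143 + 23
143 = 6·23 + 5
23 = 4·5 + 3
5 = 1·3 + 2
3 = 1·2 + 1
2 = 2·1 + 0
Back-substitute:
1 = 3 − 2
1 = −5 + 2·3
1 = 2·23 − 9·5
1 = −9·143 + 56·23
1 = 56·738 − 289·143
1 = −289·881 + 345·738
1 = 345·2500 − 979·881
So 881·(-979) ≡ 1 (mod 2500), hence d ≡ -979 ≡ 1521 (mod 2500).

1521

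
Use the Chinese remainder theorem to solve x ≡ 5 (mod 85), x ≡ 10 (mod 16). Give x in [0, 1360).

Write x = 5 + 85·k. Then 85·k ≡ 10 − 5 ≡ 5 (mod 16).
Need 85⁻¹ mod 16. Extended Euclid on (16, 5):
16 = 3×5 + 1
5 = 5×1 + 0
Back-substitute:
1 = 16 − 3·5
85⁻¹ ≡ 13 (mod 16), so k ≡ 13·5 ≡ 1 (mod 16).
x = 5 + 85·1 = 90.

90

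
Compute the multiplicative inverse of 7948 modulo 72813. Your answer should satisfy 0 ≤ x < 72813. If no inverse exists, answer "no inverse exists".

Extended Euclidean algorithm:
72813 = 9×7948 + 1281
7948 = 6×1281 + 262
1281 = 4×262 + 233
262 = 1×233 + 29
233 = 8×29 + 1
29 = 29×1 + 0
The gcd is 1. Working backward:
1 = 233 − 8·29
1 = −8·262 + 9·233
1 = 9·1281 − 44·262
1 = −44·7948 + 273·1281
1 = 273·72813 − 2501·7948
Hence 7948⁻¹ ≡ -2501 ≡ 70312 (mod 72813).

70312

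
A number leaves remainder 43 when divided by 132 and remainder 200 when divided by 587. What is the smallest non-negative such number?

Write x = 43 + 132·k. Then 132·k ≡ 200 − 43 ≡ 157 (mod 587).
Need 132⁻¹ mod 587. Extended Euclid on (587, 132):
587 = 4×132 + 59
132 = 2×59 + 14
59 = 4×14 + 3
14 = 4×3 + 2
3 = 1×2 + 1
2 = 2×1 + 0
Back-substitute:
1 = 3 − 2
1 = −14 + 5·3
1 = 5·59 − 21·14
1 = −21·132 + 47·59
1 = 47·587 − 209·132
132⁻¹ ≡ 378 (mod 587), so k ≡ 378·157 ≡ 59 (mod 587).
x = 43 + 132·59 = 7831.

7831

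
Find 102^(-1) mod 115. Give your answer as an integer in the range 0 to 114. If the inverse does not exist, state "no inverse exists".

Extended Euclidean algorithm:
115 = 1·102 + 13
102 = 7·13 + 11
13 = 1·11 + 2
11 = 5·2 + 1
2 = 2·1 + 0
Since gcd(102, 115) = 1, back-substitute to write 1 as a combination:
1 = 11 − 5·2
1 = −5·13 + 6·11
1 = 6·102 − 47·13
1 = −47·115 + 53·102
So 102·53 ≡ 1 (mod 115).

53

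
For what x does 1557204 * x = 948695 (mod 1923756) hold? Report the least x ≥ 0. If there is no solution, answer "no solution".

no solution

gcd(1557204, 1923756):
1923756 = 1·1557204 + 366552
1557204 = 4·366552 + 90996
366552 = 4·90996 + 2568
90996 = 35·2568 + 1116
2568 = 2·1116 + 336
1116 = 3·336 + 108
336 = 3·108 + 12
108 = 9·12 + 0
gcd = 12, but 12 ∤ 948695, so the congruence has no solution.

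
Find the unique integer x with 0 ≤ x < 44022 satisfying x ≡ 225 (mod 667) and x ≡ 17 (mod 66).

Write x = 225 + 667·k. Then 667·k ≡ 17 − 225 ≡ 56 (mod 66).
Need 667⁻¹ mod 66. Extended Euclid on (66, 7):
66 = 9·7 + 3
7 = 2·3 + 1
3 = 3·1 + 0
Back-substitute:
1 = 7 − 2·3
1 = −2·66 + 19·7
667⁻¹ ≡ 19 (mod 66), so k ≡ 19·56 ≡ 8 (mod 66).
x = 225 + 667·8 = 5561.

5561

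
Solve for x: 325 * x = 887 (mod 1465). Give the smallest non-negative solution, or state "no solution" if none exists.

gcd(325, 1465):
1465 = 4*325 + 165
325 = 1*165 + 160
165 = 1*160 + 5
160 = 32*5 + 0
gcd = 5, but 5 ∤ 887, so the congruence has no solution.

no solution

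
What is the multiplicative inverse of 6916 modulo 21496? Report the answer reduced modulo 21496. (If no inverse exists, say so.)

no inverse exists

Euclidean algorithm on 21496, 6916:
21496 = 3*6916 + 748
6916 = 9*748 + 184
748 = 4*184 + 12
184 = 15*12 + 4
12 = 3*4 + 0
The gcd is 4, not 1, hence no inverse exists.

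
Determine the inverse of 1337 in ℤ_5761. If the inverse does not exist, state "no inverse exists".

no inverse exists

Compute gcd(1337, 5761):
5761 = 4×1337 + 413
1337 = 3×413 + 98
413 = 4×98 + 21
98 = 4×21 + 14
21 = 1×14 + 7
14 = 2×7 + 0
The gcd is 7, not 1, hence no inverse exists.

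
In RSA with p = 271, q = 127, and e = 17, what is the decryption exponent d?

φ(n) = (p−1)(q−1) = 270·126 = 34020.
Need d with 17·d ≡ 1 (mod 34020). Apply the extended Euclidean algorithm:
34020 = 2001·17 + 3
17 = 5·3 + 2
3 = 1·2 + 1
2 = 2·1 + 0
Back-substitute:
1 = 3 − 2
1 = −17 + 6·3
1 = 6·34020 − 12007·17
So 17·(-12007) ≡ 1 (mod 34020), hence d ≡ -12007 ≡ 22013 (mod 34020).

22013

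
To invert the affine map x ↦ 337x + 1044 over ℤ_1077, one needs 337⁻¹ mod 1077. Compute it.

Run Euclid on (1077, 337):
1077 = 3×337 + 66
337 = 5×66 + 7
66 = 9×7 + 3
7 = 2×3 + 1
3 = 3×1 + 0
Since gcd(337, 1077) = 1, back-substitute to write 1 as a combination:
1 = 7 − 2·3
1 = −2·66 + 19·7
1 = 19·337 − 97·66
1 = −97·1077 + 310·337
So 337·310 ≡ 1 (mod 1077).

310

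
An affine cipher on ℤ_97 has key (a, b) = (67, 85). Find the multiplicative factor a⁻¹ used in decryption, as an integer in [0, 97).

Extended Euclidean algorithm:
97 = 1*67 + 30
67 = 2*30 + 7
30 = 4*7 + 2
7 = 3*2 + 1
2 = 2*1 + 0
Since gcd(67, 97) = 1, back-substitute to write 1 as a combination:
1 = 7 − 3·2
1 = −3·30 + 13·7
1 = 13·67 − 29·30
1 = −29·97 + 42·67
So 67·42 ≡ 1 (mod 97).

42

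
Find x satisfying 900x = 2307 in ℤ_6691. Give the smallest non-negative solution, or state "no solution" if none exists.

917

First find gcd(900, 6691):
6691 = 7×900 + 391
900 = 2×391 + 118
391 = 3×118 + 37
118 = 3×37 + 7
37 = 5×7 + 2
7 = 3×2 + 1
2 = 2×1 + 0
gcd = 1, so a unique solution mod 6691 exists.
Back-substitute for the Bézout coefficients:
1 = 7 − 3·2
1 = −3·37 + 16·7
1 = 16·118 − 51·37
1 = −51·391 + 169·118
1 = 169·900 − 389·391
1 = −389·6691 + 2892·900
So 900·(2892) ≡ 1 (mod 6691), giving 900⁻¹ ≡ 2892.
x ≡ 900⁻¹·2307 ≡ 2892·2307 ≡ 917 (mod 6691).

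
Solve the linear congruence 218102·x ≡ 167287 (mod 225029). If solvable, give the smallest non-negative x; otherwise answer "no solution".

First find gcd(218102, 225029):
225029 = 1×218102 + 6927
218102 = 31×6927 + 3365
6927 = 2×3365 + 197
3365 = 17×197 + 16
197 = 12×16 + 5
16 = 3×5 + 1
5 = 5×1 + 0
gcd = 1, so a unique solution mod 225029 exists.
Back-substitute for the Bézout coefficients:
1 = 16 − 3·5
1 = −3·197 + 37·16
1 = 37·3365 − 632·197
1 = −632·6927 + 1301·3365
1 = 1301·218102 − 40963·6927
1 = −40963·225029 + 42264·218102
So 218102·(42264) ≡ 1 (mod 225029), giving 218102⁻¹ ≡ 42264.
x ≡ 218102⁻¹·167287 ≡ 42264·167287 ≡ 31617 (mod 225029).

31617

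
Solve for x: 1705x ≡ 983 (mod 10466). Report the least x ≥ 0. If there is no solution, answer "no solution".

First find gcd(1705, 10466):
10466 = 6·1705 + 236
1705 = 7·236 + 53
236 = 4·53 + 24
53 = 2·24 + 5
24 = 4·5 + 4
5 = 1·4 + 1
4 = 4·1 + 0
gcd = 1, so a unique solution mod 10466 exists.
Back-substitute for the Bézout coefficients:
1 = 5 − 4
1 = −24 + 5·5
1 = 5·53 − 11·24
1 = −11·236 + 49·53
1 = 49·1705 − 354·236
1 = −354·10466 + 2173·1705
So 1705·(2173) ≡ 1 (mod 10466), giving 1705⁻¹ ≡ 2173.
x ≡ 1705⁻¹·983 ≡ 2173·983 ≡ 995 (mod 10466).

995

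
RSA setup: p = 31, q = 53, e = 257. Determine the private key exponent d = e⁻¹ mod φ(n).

φ(n) = (p−1)(q−1) = 30·52 = 1560.
Need d with 257·d ≡ 1 (mod 1560). Apply the extended Euclidean algorithm:
1560 = 6*257 + 18
257 = 14*18 + 5
18 = 3*5 + 3
5 = 1*3 + 2
3 = 1*2 + 1
2 = 2*1 + 0
Back-substitute:
1 = 3 − 2
1 = −5 + 2·3
1 = 2·18 − 7·5
1 = −7·257 + 100·18
1 = 100·1560 − 607·257
So 257·(-607) ≡ 1 (mod 1560), hence d ≡ -607 ≡ 953 (mod 1560).

953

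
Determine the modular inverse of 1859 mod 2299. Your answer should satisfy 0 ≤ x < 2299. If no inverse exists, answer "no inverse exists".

no inverse exists

Euclidean algorithm on 2299, 1859:
2299 = 1*1859 + 440
1859 = 4*440 + 99
440 = 4*99 + 44
99 = 2*44 + 11
44 = 4*11 + 0
The gcd is 11, not 1, hence no inverse exists.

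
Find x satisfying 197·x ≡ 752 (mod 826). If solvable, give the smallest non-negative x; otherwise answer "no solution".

First find gcd(197, 826):
826 = 4·197 + 38
197 = 5·38 + 7
38 = 5·7 + 3
7 = 2·3 + 1
3 = 3·1 + 0
gcd = 1, so a unique solution mod 826 exists.
Back-substitute for the Bézout coefficients:
1 = 7 − 2·3
1 = −2·38 + 11·7
1 = 11·197 − 57·38
1 = −57·826 + 239·197
So 197·(239) ≡ 1 (mod 826), giving 197⁻¹ ≡ 239.
x ≡ 197⁻¹·752 ≡ 239·752 ≡ 486 (mod 826).

486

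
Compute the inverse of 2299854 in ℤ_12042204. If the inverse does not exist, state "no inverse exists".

Compute gcd(2299854, 12042204):
12042204 = 5×2299854 + 542934
2299854 = 4×542934 + 128118
542934 = 4×128118 + 30462
128118 = 4×30462 + 6270
30462 = 4×6270 + 5382
6270 = 1×5382 + 888
5382 = 6×888 + 54
888 = 16×54 + 24
54 = 2×24 + 6
24 = 4×6 + 0
Since gcd = 6 > 1, 2299854 is not a unit mod 12042204.

no inverse exists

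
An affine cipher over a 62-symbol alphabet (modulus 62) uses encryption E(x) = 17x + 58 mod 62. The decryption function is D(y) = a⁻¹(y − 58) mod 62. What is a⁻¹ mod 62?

11

Run Euclid on (62, 17):
62 = 3*17 + 11
17 = 1*11 + 6
11 = 1*6 + 5
6 = 1*5 + 1
5 = 5*1 + 0
The gcd is 1. Working backward:
1 = 6 − 5
1 = −11 + 2·6
1 = 2·17 − 3·11
1 = −3·62 + 11·17
So 17·11 ≡ 1 (mod 62).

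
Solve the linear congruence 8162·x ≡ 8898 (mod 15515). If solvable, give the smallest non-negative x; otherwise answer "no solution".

11874

First find gcd(8162, 15515):
15515 = 1*8162 + 7353
8162 = 1*7353 + 809
7353 = 9*809 + 72
809 = 11*72 + 17
72 = 4*17 + 4
17 = 4*4 + 1
4 = 4*1 + 0
gcd = 1, so a unique solution mod 15515 exists.
Back-substitute for the Bézout coefficients:
1 = 17 − 4·4
1 = −4·72 + 17·17
1 = 17·809 − 191·72
1 = −191·7353 + 1736·809
1 = 1736·8162 − 1927·7353
1 = −1927·15515 + 3663·8162
So 8162·(3663) ≡ 1 (mod 15515), giving 8162⁻¹ ≡ 3663.
x ≡ 8162⁻¹·8898 ≡ 3663·8898 ≡ 11874 (mod 15515).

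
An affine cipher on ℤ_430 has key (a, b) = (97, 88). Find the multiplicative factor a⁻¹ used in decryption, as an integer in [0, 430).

133

gcd(430, 97) by repeated division:
430 = 4·97 + 42
97 = 2·42 + 13
42 = 3·13 + 3
13 = 4·3 + 1
3 = 3·1 + 0
The gcd is 1. Working backward:
1 = 13 − 4·3
1 = −4·42 + 13·13
1 = 13·97 − 30·42
1 = −30·430 + 133·97
So 97·133 ≡ 1 (mod 430).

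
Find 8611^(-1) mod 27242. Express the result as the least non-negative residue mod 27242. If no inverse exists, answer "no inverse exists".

Extended Euclidean algorithm:
27242 = 3·8611 + 1409
8611 = 6·1409 + 157
1409 = 8·157 + 153
157 = 1·153 + 4
153 = 38·4 + 1
4 = 4·1 + 0
Since gcd(8611, 27242) = 1, back-substitute to write 1 as a combination:
1 = 153 − 38·4
1 = −38·157 + 39·153
1 = 39·1409 − 350·157
1 = −350·8611 + 2139·1409
1 = 2139·27242 − 6767·8611
Thus 8611·(-6767) ≡ 1 (mod 27242); reducing, -6767 mod 27242 = 20475.

20475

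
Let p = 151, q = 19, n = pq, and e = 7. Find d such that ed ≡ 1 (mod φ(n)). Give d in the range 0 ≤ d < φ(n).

1543

φ(n) = (p−1)(q−1) = 150·18 = 2700.
Need d with 7·d ≡ 1 (mod 2700). Apply the extended Euclidean algorithm:
2700 = 385·7 + 5
7 = 1·5 + 2
5 = 2·2 + 1
2 = 2·1 + 0
Back-substitute:
1 = 5 − 2·2
1 = −2·7 + 3·5
1 = 3·2700 − 1157·7
So 7·(-1157) ≡ 1 (mod 2700), hence d ≡ -1157 ≡ 1543 (mod 2700).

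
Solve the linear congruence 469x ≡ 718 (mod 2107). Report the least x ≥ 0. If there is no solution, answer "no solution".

no solution

gcd(469, 2107):
2107 = 4*469 + 231
469 = 2*231 + 7
231 = 33*7 + 0
gcd = 7, but 7 ∤ 718, so the congruence has no solution.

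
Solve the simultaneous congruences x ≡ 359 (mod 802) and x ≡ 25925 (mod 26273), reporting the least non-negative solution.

Write x = 359 + 802·k. Then 802·k ≡ 25925 − 359 ≡ 25566 (mod 26273).
Need 802⁻¹ mod 26273. Extended Euclid on (26273, 802):
26273 = 32×802 + 609
802 = 1×609 + 193
609 = 3×193 + 30
193 = 6×30 + 13
30 = 2×13 + 4
13 = 3×4 + 1
4 = 4×1 + 0
Back-substitute:
1 = 13 − 3·4
1 = −3·30 + 7·13
1 = 7·193 − 45·30
1 = −45·609 + 142·193
1 = 142·802 − 187·609
1 = −187·26273 + 6126·802
802⁻¹ ≡ 6126 (mod 26273), so k ≡ 6126·25566 ≡ 3963 (mod 26273).
x = 359 + 802·3963 = 3178685.

3178685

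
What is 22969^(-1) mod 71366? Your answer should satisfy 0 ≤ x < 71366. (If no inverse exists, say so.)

gcd(71366, 22969) by repeated division:
71366 = 3×22969 + 2459
22969 = 9×2459 + 838
2459 = 2×838 + 783
838 = 1×783 + 55
783 = 14×55 + 13
55 = 4×13 + 3
13 = 4×3 + 1
3 = 3×1 + 0
The gcd is 1. Working backward:
1 = 13 − 4·3
1 = −4·55 + 17·13
1 = 17·783 − 242·55
1 = −242·838 + 259·783
1 = 259·2459 − 760·838
1 = −760·22969 + 7099·2459
1 = 7099·71366 − 22057·22969
Thus 22969·(-22057) ≡ 1 (mod 71366); reducing, -22057 mod 71366 = 49309.

49309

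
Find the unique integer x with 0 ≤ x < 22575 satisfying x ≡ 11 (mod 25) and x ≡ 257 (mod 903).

Write x = 11 + 25·k. Then 25·k ≡ 257 − 11 ≡ 246 (mod 903).
Need 25⁻¹ mod 903. Extended Euclid on (903, 25):
903 = 36*25 + 3
25 = 8*3 + 1
3 = 3*1 + 0
Back-substitute:
1 = 25 − 8·3
1 = −8·903 + 289·25
25⁻¹ ≡ 289 (mod 903), so k ≡ 289·246 ≡ 660 (mod 903).
x = 11 + 25·660 = 16511.

16511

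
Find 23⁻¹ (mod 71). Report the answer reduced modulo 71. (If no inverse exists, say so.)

34

Extended Euclidean algorithm:
71 = 3*23 + 2
23 = 11*2 + 1
2 = 2*1 + 0
gcd = 1, so the inverse exists. Back-substitute:
1 = 23 − 11·2
1 = −11·71 + 34·23
So 23·34 ≡ 1 (mod 71).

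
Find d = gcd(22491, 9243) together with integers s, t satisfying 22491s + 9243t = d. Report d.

Apply Euclid's algorithm to 22491 and 9243:
22491 = 2·9243 + 4005
9243 = 2·4005 + 1233
4005 = 3·1233 + 306
1233 = 4·306 + 9
306 = 34·9 + 0
gcd(22491, 9243) = 9.
Back-substituting:
9 = 1233 − 4·306
9 = −4·4005 + 13·1233
9 = 13·9243 − 30·4005
9 = −30·22491 + 73·9243
So 9 = (-30)·22491 + (73)·9243.

9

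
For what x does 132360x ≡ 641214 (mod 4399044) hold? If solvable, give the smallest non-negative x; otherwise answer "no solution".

gcd(132360, 4399044):
4399044 = 33×132360 + 31164
132360 = 4×31164 + 7704
31164 = 4×7704 + 348
7704 = 22×348 + 48
348 = 7×48 + 12
48 = 4×12 + 0
gcd = 12, but 12 ∤ 641214, so the congruence has no solution.

no solution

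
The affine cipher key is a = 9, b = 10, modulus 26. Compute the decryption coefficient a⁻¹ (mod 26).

3

Apply the Euclidean algorithm to 26 and 9:
26 = 2×9 + 8
9 = 1×8 + 1
8 = 8×1 + 0
Since gcd(9, 26) = 1, back-substitute to write 1 as a combination:
1 = 9 − 8
1 = −26 + 3·9
So 9·3 ≡ 1 (mod 26).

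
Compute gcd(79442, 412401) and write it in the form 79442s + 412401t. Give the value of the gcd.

Euclidean algorithm:
412401 = 5·79442 + 15191
79442 = 5·15191 + 3487
15191 = 4·3487 + 1243
3487 = 2·1243 + 1001
1243 = 1·1001 + 242
1001 = 4·242 + 33
242 = 7·33 + 11
33 = 3·11 + 0
gcd(79442, 412401) = 11.
Working backward:
11 = 242 − 7·33
11 = −7·1001 + 29·242
11 = 29·1243 − 36·1001
11 = −36·3487 + 101·1243
11 = 101·15191 − 440·3487
11 = −440·79442 + 2301·15191
11 = 2301·412401 − 11945·79442
So 11 = (2301)·412401 + (-11945)·79442.

11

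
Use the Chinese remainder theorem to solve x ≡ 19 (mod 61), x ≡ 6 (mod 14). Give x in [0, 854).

Write x = 19 + 61·k. Then 61·k ≡ 6 − 19 ≡ 1 (mod 14).
Need 61⁻¹ mod 14. Extended Euclid on (14, 5):
14 = 2·5 + 4
5 = 1·4 + 1
4 = 4·1 + 0
Back-substitute:
1 = 5 − 4
1 = −14 + 3·5
61⁻¹ ≡ 3 (mod 14), so k ≡ 3·1 ≡ 3 (mod 14).
x = 19 + 61·3 = 202.

202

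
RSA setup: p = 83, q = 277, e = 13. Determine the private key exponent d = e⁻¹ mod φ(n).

1741

φ(n) = (p−1)(q−1) = 82·276 = 22632.
Need d with 13·d ≡ 1 (mod 22632). Apply the extended Euclidean algorithm:
22632 = 1740*13 + 12
13 = 1*12 + 1
12 = 12*1 + 0
Back-substitute:
1 = 13 − 12
1 = −22632 + 1741·13
So 13·1741 ≡ 1 (mod 22632), hence d = 1741.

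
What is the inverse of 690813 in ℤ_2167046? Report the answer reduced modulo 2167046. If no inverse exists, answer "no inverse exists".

1938309

Run Euclid on (2167046, 690813):
2167046 = 3×690813 + 94607
690813 = 7×94607 + 28564
94607 = 3×28564 + 8915
28564 = 3×8915 + 1819
8915 = 4×1819 + 1639
1819 = 1×1639 + 180
1639 = 9×180 + 19
180 = 9×19 + 9
19 = 2×9 + 1
9 = 9×1 + 0
The gcd is 1. Working backward:
1 = 19 − 2·9
1 = −2·180 + 19·19
1 = 19·1639 − 173·180
1 = −173·1819 + 192·1639
1 = 192·8915 − 941·1819
1 = −941·28564 + 3015·8915
1 = 3015·94607 − 9986·28564
1 = −9986·690813 + 72917·94607
1 = 72917·2167046 − 228737·690813
Thus 690813·(-228737) ≡ 1 (mod 2167046); reducing, -228737 mod 2167046 = 1938309.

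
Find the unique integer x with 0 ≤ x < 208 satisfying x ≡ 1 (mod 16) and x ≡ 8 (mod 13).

Write x = 1 + 16·k. Then 16·k ≡ 8 − 1 ≡ 7 (mod 13).
Need 16⁻¹ mod 13. Extended Euclid on (13, 3):
13 = 4×3 + 1
3 = 3×1 + 0
Back-substitute:
1 = 13 − 4·3
16⁻¹ ≡ 9 (mod 13), so k ≡ 9·7 ≡ 11 (mod 13).
x = 1 + 16·11 = 177.

177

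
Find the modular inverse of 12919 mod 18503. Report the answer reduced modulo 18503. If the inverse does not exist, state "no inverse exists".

Extended Euclidean algorithm:
18503 = 1*12919 + 5584
12919 = 2*5584 + 1751
5584 = 3*1751 + 331
1751 = 5*331 + 96
331 = 3*96 + 43
96 = 2*43 + 10
43 = 4*10 + 3
10 = 3*3 + 1
3 = 3*1 + 0
Since gcd(12919, 18503) = 1, back-substitute to write 1 as a combination:
1 = 10 − 3·3
1 = −3·43 + 13·10
1 = 13·96 − 29·43
1 = −29·331 + 100·96
1 = 100·1751 − 529·331
1 = −529·5584 + 1687·1751
1 = 1687·12919 − 3903·5584
1 = −3903·18503 + 5590·12919
So 12919·5590 ≡ 1 (mod 18503).

5590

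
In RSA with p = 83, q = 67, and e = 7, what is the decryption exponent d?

φ(n) = (p−1)(q−1) = 82·66 = 5412.
Need d with 7·d ≡ 1 (mod 5412). Apply the extended Euclidean algorithm:
5412 = 773×7 + 1
7 = 7×1 + 0
Back-substitute:
1 = 5412 − 773·7
So 7·(-773) ≡ 1 (mod 5412), hence d ≡ -773 ≡ 4639 (mod 5412).

4639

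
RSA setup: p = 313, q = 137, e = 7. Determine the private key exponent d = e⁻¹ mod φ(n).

24247

φ(n) = (p−1)(q−1) = 312·136 = 42432.
Need d with 7·d ≡ 1 (mod 42432). Apply the extended Euclidean algorithm:
42432 = 6061·7 + 5
7 = 1·5 + 2
5 = 2·2 + 1
2 = 2·1 + 0
Back-substitute:
1 = 5 − 2·2
1 = −2·7 + 3·5
1 = 3·42432 − 18185·7
So 7·(-18185) ≡ 1 (mod 42432), hence d ≡ -18185 ≡ 24247 (mod 42432).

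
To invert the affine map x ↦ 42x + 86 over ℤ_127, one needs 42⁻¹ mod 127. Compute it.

Apply the Euclidean algorithm to 127 and 42:
127 = 3*42 + 1
42 = 42*1 + 0
The gcd is 1. Working backward:
1 = 127 − 3·42
Hence 42⁻¹ ≡ -3 ≡ 124 (mod 127).

124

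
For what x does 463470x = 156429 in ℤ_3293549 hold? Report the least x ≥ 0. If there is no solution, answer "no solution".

98131

First find gcd(463470, 3293549):
3293549 = 7*463470 + 49259
463470 = 9*49259 + 20139
49259 = 2*20139 + 8981
20139 = 2*8981 + 2177
8981 = 4*2177 + 273
2177 = 7*273 + 266
273 = 1*266 + 7
266 = 38*7 + 0
gcd = 7 and 7 | 156429, so solutions exist. Divide through by 7: 66210x ≡ 22347 (mod 470507).
Now find 66210⁻¹ mod 470507:
470507 = 7*66210 + 7037
66210 = 9*7037 + 2877
7037 = 2*2877 + 1283
2877 = 2*1283 + 311
1283 = 4*311 + 39
311 = 7*39 + 38
39 = 1*38 + 1
38 = 38*1 + 0
Back-substitute:
1 = 39 − 38
1 = −311 + 8·39
1 = 8·1283 − 33·311
1 = −33·2877 + 74·1283
1 = 74·7037 − 181·2877
1 = −181·66210 + 1703·7037
1 = 1703·470507 − 12102·66210
So 66210·(-12102) ≡ 1 (mod 470507), i.e. 66210⁻¹ ≡ 458405.
Then x ≡ 458405·22347 ≡ 98131 (mod 470507); the smallest non-negative solution is x = 98131.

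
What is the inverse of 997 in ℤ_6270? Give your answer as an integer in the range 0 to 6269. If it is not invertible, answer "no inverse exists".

Apply the Euclidean algorithm to 6270 and 997:
6270 = 6×997 + 288
997 = 3×288 + 133
288 = 2×133 + 22
133 = 6×22 + 1
22 = 22×1 + 0
The gcd is 1. Working backward:
1 = 133 − 6·22
1 = −6·288 + 13·133
1 = 13·997 − 45·288
1 = −45·6270 + 283·997
So 997·283 ≡ 1 (mod 6270).

283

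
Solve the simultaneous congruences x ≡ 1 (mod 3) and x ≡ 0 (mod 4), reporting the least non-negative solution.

4

Write x = 1 + 3·k. Then 3·k ≡ 0 − 1 ≡ 3 (mod 4).
Need 3⁻¹ mod 4. Extended Euclid on (4, 3):
4 = 1·3 + 1
3 = 3·1 + 0
Back-substitute:
1 = 4 − 3
3⁻¹ ≡ 3 (mod 4), so k ≡ 3·3 ≡ 1 (mod 4).
x = 1 + 3·1 = 4.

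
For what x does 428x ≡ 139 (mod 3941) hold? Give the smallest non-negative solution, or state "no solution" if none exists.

783

First find gcd(428, 3941):
3941 = 9*428 + 89
428 = 4*89 + 72
89 = 1*72 + 17
72 = 4*17 + 4
17 = 4*4 + 1
4 = 4*1 + 0
gcd = 1, so a unique solution mod 3941 exists.
Back-substitute for the Bézout coefficients:
1 = 17 − 4·4
1 = −4·72 + 17·17
1 = 17·89 − 21·72
1 = −21·428 + 101·89
1 = 101·3941 − 930·428
So 428·(-930) ≡ 1 (mod 3941), giving 428⁻¹ ≡ 3011.
x ≡ 428⁻¹·139 ≡ 3011·139 ≡ 783 (mod 3941).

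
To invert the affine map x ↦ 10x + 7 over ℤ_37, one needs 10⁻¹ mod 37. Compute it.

Apply the Euclidean algorithm to 37 and 10:
37 = 3*10 + 7
10 = 1*7 + 3
7 = 2*3 + 1
3 = 3*1 + 0
Since gcd(10, 37) = 1, back-substitute to write 1 as a combination:
1 = 7 − 2·3
1 = −2·10 + 3·7
1 = 3·37 − 11·10
So 10·(-11) ≡ 1 (mod 37), and -11 ≡ 26 (mod 37).

26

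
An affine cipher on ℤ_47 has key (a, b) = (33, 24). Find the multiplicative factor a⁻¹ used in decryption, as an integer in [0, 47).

Run Euclid on (47, 33):
47 = 1·33 + 14
33 = 2·14 + 5
14 = 2·5 + 4
5 = 1·4 + 1
4 = 4·1 + 0
The gcd is 1. Working backward:
1 = 5 − 4
1 = −14 + 3·5
1 = 3·33 − 7·14
1 = −7·47 + 10·33
So 33·10 ≡ 1 (mod 47).

10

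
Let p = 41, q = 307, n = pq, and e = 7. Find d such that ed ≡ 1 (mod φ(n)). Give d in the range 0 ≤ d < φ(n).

8743

φ(n) = (p−1)(q−1) = 40·306 = 12240.
Need d with 7·d ≡ 1 (mod 12240). Apply the extended Euclidean algorithm:
12240 = 1748·7 + 4
7 = 1·4 + 3
4 = 1·3 + 1
3 = 3·1 + 0
Back-substitute:
1 = 4 − 3
1 = −7 + 2·4
1 = 2·12240 − 3497·7
So 7·(-3497) ≡ 1 (mod 12240), hence d ≡ -3497 ≡ 8743 (mod 12240).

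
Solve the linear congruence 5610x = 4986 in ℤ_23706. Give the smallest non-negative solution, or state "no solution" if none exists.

546

First find gcd(5610, 23706):
23706 = 4·5610 + 1266
5610 = 4·1266 + 546
1266 = 2·546 + 174
546 = 3·174 + 24
174 = 7·24 + 6
24 = 4·6 + 0
gcd = 6 and 6 | 4986, so solutions exist. Divide through by 6: 935x ≡ 831 (mod 3951).
Now find 935⁻¹ mod 3951:
3951 = 4*935 + 211
935 = 4*211 + 91
211 = 2*91 + 29
91 = 3*29 + 4
29 = 7*4 + 1
4 = 4*1 + 0
Back-substitute:
1 = 29 − 7·4
1 = −7·91 + 22·29
1 = 22·211 − 51·91
1 = −51·935 + 226·211
1 = 226·3951 − 955·935
So 935·(-955) ≡ 1 (mod 3951), i.e. 935⁻¹ ≡ 2996.
Then x ≡ 2996·831 ≡ 546 (mod 3951); the smallest non-negative solution is x = 546.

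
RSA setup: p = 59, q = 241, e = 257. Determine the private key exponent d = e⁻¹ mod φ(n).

φ(n) = (p−1)(q−1) = 58·240 = 13920.
Need d with 257·d ≡ 1 (mod 13920). Apply the extended Euclidean algorithm:
13920 = 54·257 + 42
257 = 6·42 + 5
42 = 8·5 + 2
5 = 2·2 + 1
2 = 2·1 + 0
Back-substitute:
1 = 5 − 2·2
1 = −2·42 + 17·5
1 = 17·257 − 104·42
1 = −104·13920 + 5633·257
So 257·5633 ≡ 1 (mod 13920), hence d = 5633.

5633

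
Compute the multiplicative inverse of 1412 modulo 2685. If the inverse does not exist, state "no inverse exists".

Apply the Euclidean algorithm to 2685 and 1412:
2685 = 1×1412 + 1273
1412 = 1×1273 + 139
1273 = 9×139 + 22
139 = 6×22 + 7
22 = 3×7 + 1
7 = 7×1 + 0
The gcd is 1. Working backward:
1 = 22 − 3·7
1 = −3·139 + 19·22
1 = 19·1273 − 174·139
1 = −174·1412 + 193·1273
1 = 193·2685 − 367·1412
Thus 1412·(-367) ≡ 1 (mod 2685); reducing, -367 mod 2685 = 2318.

2318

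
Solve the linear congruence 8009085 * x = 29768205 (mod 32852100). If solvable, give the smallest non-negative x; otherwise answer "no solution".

545013

First find gcd(8009085, 32852100):
32852100 = 4*8009085 + 815760
8009085 = 9*815760 + 667245
815760 = 1*667245 + 148515
667245 = 4*148515 + 73185
148515 = 2*73185 + 2145
73185 = 34*2145 + 255
2145 = 8*255 + 105
255 = 2*105 + 45
105 = 2*45 + 15
45 = 3*15 + 0
gcd = 15 and 15 | 29768205, so solutions exist. Divide through by 15: 533939x ≡ 1984547 (mod 2190140).
Now find 533939⁻¹ mod 2190140:
2190140 = 4*533939 + 54384
533939 = 9*54384 + 44483
54384 = 1*44483 + 9901
44483 = 4*9901 + 4879
9901 = 2*4879 + 143
4879 = 34*143 + 17
143 = 8*17 + 7
17 = 2*7 + 3
7 = 2*3 + 1
3 = 3*1 + 0
Back-substitute:
1 = 7 − 2·3
1 = −2·17 + 5·7
1 = 5·143 − 42·17
1 = −42·4879 + 1433·143
1 = 1433·9901 − 2908·4879
1 = −2908·44483 + 13065·9901
1 = 13065·54384 − 15973·44483
1 = −15973·533939 + 156822·54384
1 = 156822·2190140 − 643261·533939
So 533939·(-643261) ≡ 1 (mod 2190140), i.e. 533939⁻¹ ≡ 1546879.
Then x ≡ 1546879·1984547 ≡ 545013 (mod 2190140); the smallest non-negative solution is x = 545013.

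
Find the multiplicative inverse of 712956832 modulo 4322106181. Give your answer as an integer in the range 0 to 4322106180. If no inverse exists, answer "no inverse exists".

3465408861

Run Euclid on (4322106181, 712956832):
4322106181 = 6×712956832 + 44365189
712956832 = 16×44365189 + 3113808
44365189 = 14×3113808 + 771877
3113808 = 4×771877 + 26300
771877 = 29×26300 + 9177
26300 = 2×9177 + 7946
9177 = 1×7946 + 1231
7946 = 6×1231 + 560
1231 = 2×560 + 111
560 = 5×111 + 5
111 = 22×5 + 1
5 = 5×1 + 0
gcd = 1, so the inverse exists. Back-substitute:
1 = 111 − 22·5
1 = −22·560 + 111·111
1 = 111·1231 − 244·560
1 = −244·7946 + 1575·1231
1 = 1575·9177 − 1819·7946
1 = −1819·26300 + 5213·9177
1 = 5213·771877 − 152996·26300
1 = −152996·3113808 + 617197·771877
1 = 617197·44365189 − 8793754·3113808
1 = −8793754·712956832 + 141317261·44365189
1 = 141317261·4322106181 − 856697320·712956832
Thus 712956832·(-856697320) ≡ 1 (mod 4322106181); reducing, -856697320 mod 4322106181 = 3465408861.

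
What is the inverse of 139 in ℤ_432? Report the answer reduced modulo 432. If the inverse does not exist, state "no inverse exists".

Run Euclid on (432, 139):
432 = 3×139 + 15
139 = 9×15 + 4
15 = 3×4 + 3
4 = 1×3 + 1
3 = 3×1 + 0
Since gcd(139, 432) = 1, back-substitute to write 1 as a combination:
1 = 4 − 3
1 = −15 + 4·4
1 = 4·139 − 37·15
1 = −37·432 + 115·139
So 139·115 ≡ 1 (mod 432).

115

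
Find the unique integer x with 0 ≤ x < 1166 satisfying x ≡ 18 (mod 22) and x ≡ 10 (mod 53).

Write x = 18 + 22·k. Then 22·k ≡ 10 − 18 ≡ 45 (mod 53).
Need 22⁻¹ mod 53. Extended Euclid on (53, 22):
53 = 2*22 + 9
22 = 2*9 + 4
9 = 2*4 + 1
4 = 4*1 + 0
Back-substitute:
1 = 9 − 2·4
1 = −2·22 + 5·9
1 = 5·53 − 12·22
22⁻¹ ≡ 41 (mod 53), so k ≡ 41·45 ≡ 43 (mod 53).
x = 18 + 22·43 = 964.

964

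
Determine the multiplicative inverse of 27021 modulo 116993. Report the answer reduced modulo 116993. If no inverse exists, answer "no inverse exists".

gcd(116993, 27021) by repeated division:
116993 = 4×27021 + 8909
27021 = 3×8909 + 294
8909 = 30×294 + 89
294 = 3×89 + 27
89 = 3×27 + 8
27 = 3×8 + 3
8 = 2×3 + 2
3 = 1×2 + 1
2 = 2×1 + 0
gcd = 1, so the inverse exists. Back-substitute:
1 = 3 − 2
1 = −8 + 3·3
1 = 3·27 − 10·8
1 = −10·89 + 33·27
1 = 33·294 − 109·89
1 = −109·8909 + 3303·294
1 = 3303·27021 − 10018·8909
1 = −10018·116993 + 43375·27021
So 27021·43375 ≡ 1 (mod 116993).

43375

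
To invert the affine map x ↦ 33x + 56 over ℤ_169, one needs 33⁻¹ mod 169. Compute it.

Run Euclid on (169, 33):
169 = 5×33 + 4
33 = 8×4 + 1
4 = 4×1 + 0
gcd = 1, so the inverse exists. Back-substitute:
1 = 33 − 8·4
1 = −8·169 + 41·33
So 33·41 ≡ 1 (mod 169).

41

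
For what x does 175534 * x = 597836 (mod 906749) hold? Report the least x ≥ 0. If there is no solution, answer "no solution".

732618

First find gcd(175534, 906749):
906749 = 5×175534 + 29079
175534 = 6×29079 + 1060
29079 = 27×1060 + 459
1060 = 2×459 + 142
459 = 3×142 + 33
142 = 4×33 + 10
33 = 3×10 + 3
10 = 3×3 + 1
3 = 3×1 + 0
gcd = 1, so a unique solution mod 906749 exists.
Back-substitute for the Bézout coefficients:
1 = 10 − 3·3
1 = −3·33 + 10·10
1 = 10·142 − 43·33
1 = −43·459 + 139·142
1 = 139·1060 − 321·459
1 = −321·29079 + 8806·1060
1 = 8806·175534 − 53157·29079
1 = −53157·906749 + 274591·175534
So 175534·(274591) ≡ 1 (mod 906749), giving 175534⁻¹ ≡ 274591.
x ≡ 175534⁻¹·597836 ≡ 274591·597836 ≡ 732618 (mod 906749).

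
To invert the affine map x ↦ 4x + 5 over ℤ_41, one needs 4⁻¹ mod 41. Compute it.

31

Apply the Euclidean algorithm to 41 and 4:
41 = 10*4 + 1
4 = 4*1 + 0
Since gcd(4, 41) = 1, back-substitute to write 1 as a combination:
1 = 41 − 10·4
Thus 4·(-10) ≡ 1 (mod 41); reducing, -10 mod 41 = 31.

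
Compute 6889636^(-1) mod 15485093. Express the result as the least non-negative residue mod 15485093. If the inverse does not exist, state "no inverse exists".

Euclidean algorithm on 15485093, 6889636:
15485093 = 2×6889636 + 1705821
6889636 = 4×1705821 + 66352
1705821 = 25×66352 + 47021
66352 = 1×47021 + 19331
47021 = 2×19331 + 8359
19331 = 2×8359 + 2613
8359 = 3×2613 + 520
2613 = 5×520 + 13
520 = 40×13 + 0
gcd(6889636, 15485093) = 13 ≠ 1, so 6889636 has no multiplicative inverse modulo 15485093.

no inverse exists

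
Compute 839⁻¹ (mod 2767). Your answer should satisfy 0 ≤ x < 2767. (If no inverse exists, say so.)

653

Extended Euclidean algorithm:
2767 = 3·839 + 250
839 = 3·250 + 89
250 = 2·89 + 72
89 = 1·72 + 17
72 = 4·17 + 4
17 = 4·4 + 1
4 = 4·1 + 0
Since gcd(839, 2767) = 1, back-substitute to write 1 as a combination:
1 = 17 − 4·4
1 = −4·72 + 17·17
1 = 17·89 − 21·72
1 = −21·250 + 59·89
1 = 59·839 − 198·250
1 = −198·2767 + 653·839
So 839·653 ≡ 1 (mod 2767).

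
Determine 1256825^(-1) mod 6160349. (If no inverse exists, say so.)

Extended Euclidean algorithm:
6160349 = 4×1256825 + 1133049
1256825 = 1×1133049 + 123776
1133049 = 9×123776 + 19065
123776 = 6×19065 + 9386
19065 = 2×9386 + 293
9386 = 32×293 + 10
293 = 29×10 + 3
10 = 3×3 + 1
3 = 3×1 + 0
gcd = 1, so the inverse exists. Back-substitute:
1 = 10 − 3·3
1 = −3·293 + 88·10
1 = 88·9386 − 2819·293
1 = −2819·19065 + 5726·9386
1 = 5726·123776 − 37175·19065
1 = −37175·1133049 + 340301·123776
1 = 340301·1256825 − 377476·1133049
1 = −377476·6160349 + 1850205·1256825
So 1256825·1850205 ≡ 1 (mod 6160349).

1850205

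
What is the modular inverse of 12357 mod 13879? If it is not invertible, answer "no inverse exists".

1687

Apply the Euclidean algorithm to 13879 and 12357:
13879 = 1×12357 + 1522
12357 = 8×1522 + 181
1522 = 8×181 + 74
181 = 2×74 + 33
74 = 2×33 + 8
33 = 4×8 + 1
8 = 8×1 + 0
Since gcd(12357, 13879) = 1, back-substitute to write 1 as a combination:
1 = 33 − 4·8
1 = −4·74 + 9·33
1 = 9·181 − 22·74
1 = −22·1522 + 185·181
1 = 185·12357 − 1502·1522
1 = −1502·13879 + 1687·12357
So 12357·1687 ≡ 1 (mod 13879).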